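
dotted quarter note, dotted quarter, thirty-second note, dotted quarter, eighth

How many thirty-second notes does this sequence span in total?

Working in thirty-second notes: dotted quarter note = 12; dotted quarter = 12; thirty-second note = 1; dotted quarter = 12; eighth = 4.
Altogether 12 + 12 + 1 + 12 + 4 = 41 thirty-second notes.

41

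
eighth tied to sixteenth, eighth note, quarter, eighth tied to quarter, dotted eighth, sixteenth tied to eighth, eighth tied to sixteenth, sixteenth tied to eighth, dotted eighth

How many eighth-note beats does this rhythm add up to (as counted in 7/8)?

One eighth-note beat = 2 sixteenth notes.
Each duration in sixteenth notes: eighth tied to sixteenth (eighth + sixteenth) = 3; eighth note = 2; quarter = 4; eighth tied to quarter (eighth + quarter) = 6; dotted eighth = 3; sixteenth tied to eighth (sixteenth + eighth) = 3; eighth tied to sixteenth (eighth + sixteenth) = 3; sixteenth tied to eighth (sixteenth + eighth) = 3; dotted eighth = 3.
Altogether 3 + 2 + 4 + 6 + 3 + 3 + 3 + 3 + 3 = 30.
30 ÷ 2 = 15 beats.

15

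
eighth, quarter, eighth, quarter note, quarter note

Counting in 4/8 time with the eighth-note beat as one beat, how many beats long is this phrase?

8

One eighth-note beat = 2 sixteenth notes.
Each duration in sixteenth notes: eighth = 2; quarter = 4; eighth = 2; quarter note = 4; quarter note = 4.
Total: 2 + 4 + 2 + 4 + 4 = 16.
16 ÷ 2 = 8 beats.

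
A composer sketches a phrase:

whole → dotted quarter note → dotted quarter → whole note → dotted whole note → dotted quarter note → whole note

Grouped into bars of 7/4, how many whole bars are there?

3

One bar of 7/4 = 14 eighth notes.
Express everything in eighth notes: whole = 8; dotted quarter note = 3; dotted quarter = 3; whole note = 8; dotted whole note = 12; dotted quarter note = 3; whole note = 8.
Sum: 8 + 3 + 3 + 8 + 12 + 3 + 8 = 45.
45 ÷ 14 = 3 complete bars with 3 left over.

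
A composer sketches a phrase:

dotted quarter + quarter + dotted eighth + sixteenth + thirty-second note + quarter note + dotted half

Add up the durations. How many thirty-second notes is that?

In thirty-second notes: dotted quarter = 12; quarter = 8; dotted eighth = 6; sixteenth = 2; thirty-second note = 1; quarter note = 8; dotted half = 24.
Total: 12 + 8 + 6 + 2 + 1 + 8 + 24 = 61 thirty-second notes.

61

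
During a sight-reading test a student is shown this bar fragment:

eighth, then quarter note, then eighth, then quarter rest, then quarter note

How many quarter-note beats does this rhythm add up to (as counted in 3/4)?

One quarter-note beat = 2 eighth notes.
Convert each value to eighth notes: eighth = 1; quarter note = 2; eighth = 1; quarter rest = 2; quarter note = 2.
Altogether 1 + 2 + 1 + 2 + 2 = 8.
8 ÷ 2 = 4 beats.

4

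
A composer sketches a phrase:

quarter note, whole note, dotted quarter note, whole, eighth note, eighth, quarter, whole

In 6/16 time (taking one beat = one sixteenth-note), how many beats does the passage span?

One sixteenth-note beat = 2 thirty-second notes.
Working in thirty-second notes: quarter note = 8; whole note = 32; dotted quarter note = 12; whole = 32; eighth note = 4; eighth = 4; quarter = 8; whole = 32.
Altogether 8 + 32 + 12 + 32 + 4 + 4 + 8 + 32 = 132.
132 ÷ 2 = 66 beats.

66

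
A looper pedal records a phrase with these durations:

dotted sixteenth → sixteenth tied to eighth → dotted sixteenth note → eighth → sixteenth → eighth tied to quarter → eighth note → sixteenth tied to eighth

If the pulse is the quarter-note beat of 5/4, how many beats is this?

One quarter-note beat = 8 thirty-second notes.
Each duration in thirty-second notes: dotted sixteenth = 3; sixteenth tied to eighth (sixteenth + eighth) = 6; dotted sixteenth note = 3; eighth = 4; sixteenth = 2; eighth tied to quarter (eighth + quarter) = 12; eighth note = 4; sixteenth tied to eighth (sixteenth + eighth) = 6.
Total: 3 + 6 + 3 + 4 + 2 + 12 + 4 + 6 = 40.
40 ÷ 8 = 5 beats.

5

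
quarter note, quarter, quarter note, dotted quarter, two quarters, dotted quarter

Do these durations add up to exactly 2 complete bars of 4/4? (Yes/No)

Yes

One bar of 4/4 = 8 eighth notes, so 2 bars = 16.
In eighth notes: quarter note = 2; quarter = 2; quarter note = 2; dotted quarter = 3; quarter = 2; quarter = 2; dotted quarter = 3.
Total: 2 + 2 + 2 + 3 + 2 + 2 + 3 = 16.
16 equals 16, so the answer is Yes.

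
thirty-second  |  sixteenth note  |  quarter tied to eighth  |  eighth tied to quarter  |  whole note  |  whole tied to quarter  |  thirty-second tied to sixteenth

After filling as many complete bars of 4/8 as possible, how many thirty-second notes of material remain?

6

One bar of 4/8 = 16 thirty-second notes.
Convert each value to thirty-second notes: thirty-second = 1; sixteenth note = 2; quarter tied to eighth (quarter + eighth) = 12; eighth tied to quarter (eighth + quarter) = 12; whole note = 32; whole tied to quarter (whole + quarter) = 40; thirty-second tied to sixteenth (thirty-second + sixteenth) = 3.
Total: 1 + 2 + 12 + 12 + 32 + 40 + 3 = 102.
102 ÷ 16 = 6 complete bars with 6 thirty-second notes remaining.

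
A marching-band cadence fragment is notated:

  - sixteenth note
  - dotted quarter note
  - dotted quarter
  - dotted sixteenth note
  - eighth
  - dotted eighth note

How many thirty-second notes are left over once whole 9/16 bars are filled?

3

One bar of 9/16 = 18 thirty-second notes.
Convert each value to thirty-second notes: sixteenth note = 2; dotted quarter note = 12; dotted quarter = 12; dotted sixteenth note = 3; eighth = 4; dotted eighth note = 6.
Altogether 2 + 12 + 12 + 3 + 4 + 6 = 39.
39 ÷ 18 = 2 complete bars with 3 thirty-second notes remaining.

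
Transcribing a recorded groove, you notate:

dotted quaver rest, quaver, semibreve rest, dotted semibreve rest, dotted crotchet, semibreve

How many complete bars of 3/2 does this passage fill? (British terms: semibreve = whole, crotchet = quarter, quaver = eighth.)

2

One bar of 3/2 = 24 sixteenth notes.
In sixteenth notes: dotted quaver rest = 3; quaver = 2; semibreve rest = 16; dotted semibreve rest = 24; dotted crotchet = 6; semibreve = 16.
Adding: 3 + 2 + 16 + 24 + 6 + 16 = 67.
67 ÷ 24 = 2 complete bars with 19 left over.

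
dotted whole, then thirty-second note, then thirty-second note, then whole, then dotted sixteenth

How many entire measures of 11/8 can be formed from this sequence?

One bar of 11/8 = 44 thirty-second notes.
In thirty-second notes: dotted whole = 48; thirty-second note = 1; thirty-second note = 1; whole = 32; dotted sixteenth = 3.
Adding: 48 + 1 + 1 + 32 + 3 = 85.
85 ÷ 44 = 1 complete bar with 41 left over.

1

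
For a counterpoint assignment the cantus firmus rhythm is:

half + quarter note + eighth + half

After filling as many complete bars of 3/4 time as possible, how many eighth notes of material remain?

5

One bar of 3/4 = 6 eighth notes.
Each duration in eighth notes: half = 4; quarter note = 2; eighth = 1; half = 4.
Adding: 4 + 2 + 1 + 4 = 11.
11 ÷ 6 = 1 complete bar with 5 eighth notes remaining.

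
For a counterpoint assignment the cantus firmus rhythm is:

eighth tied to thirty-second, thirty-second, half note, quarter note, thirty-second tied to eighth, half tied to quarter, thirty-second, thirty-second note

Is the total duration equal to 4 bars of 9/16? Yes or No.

One bar of 9/16 = 18 thirty-second notes, so 4 bars = 72.
Convert each value to thirty-second notes: eighth tied to thirty-second (eighth + thirty-second) = 5; thirty-second = 1; half note = 16; quarter note = 8; thirty-second tied to eighth (thirty-second + eighth) = 5; half tied to quarter (half + quarter) = 24; thirty-second = 1; thirty-second note = 1.
Altogether 5 + 1 + 16 + 8 + 5 + 24 + 1 + 1 = 61.
61 falls short of 72, so the answer is No.

No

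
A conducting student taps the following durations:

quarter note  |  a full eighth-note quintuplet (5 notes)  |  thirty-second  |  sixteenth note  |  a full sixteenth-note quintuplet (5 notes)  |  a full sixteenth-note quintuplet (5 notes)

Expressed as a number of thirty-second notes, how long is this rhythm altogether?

Working in thirty-second notes: quarter note = 8; a full eighth-note quintuplet (5 notes) (five quintuplet eighths span one half) = 16; thirty-second = 1; sixteenth note = 2; a full sixteenth-note quintuplet (5 notes) (five quintuplet sixteenths span one quarter) = 8; a full sixteenth-note quintuplet (5 notes) (five quintuplet sixteenths span one quarter) = 8.
Sum: 8 + 16 + 1 + 2 + 8 + 8 = 43 thirty-second notes.

43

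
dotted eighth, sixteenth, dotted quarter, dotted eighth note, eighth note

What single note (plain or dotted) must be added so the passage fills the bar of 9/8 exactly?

The bar of 9/8 = 18 sixteenth notes.
Convert each value to sixteenth notes: dotted eighth = 3; sixteenth = 1; dotted quarter = 6; dotted eighth note = 3; eighth note = 2.
Adding: 3 + 1 + 6 + 3 + 2 = 15.
Remaining: 18 − 15 = 3 sixteenth notes, which is a dotted eighth note.

dotted eighth note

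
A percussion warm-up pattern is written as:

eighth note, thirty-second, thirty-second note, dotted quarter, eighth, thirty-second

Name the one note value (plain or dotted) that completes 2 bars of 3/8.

thirty-second note

2 bars of 3/8 = 24 thirty-second notes.
Convert each value to thirty-second notes: eighth note = 4; thirty-second = 1; thirty-second note = 1; dotted quarter = 12; eighth = 4; thirty-second = 1.
Total: 4 + 1 + 1 + 12 + 4 + 1 = 23.
Remaining: 24 − 23 = 1 thirty-second note, which is a thirty-second note.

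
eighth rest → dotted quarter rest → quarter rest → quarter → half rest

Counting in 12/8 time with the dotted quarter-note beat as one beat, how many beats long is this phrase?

4

One dotted quarter-note beat = 3 eighth notes.
Each duration in eighth notes: eighth rest = 1; dotted quarter rest = 3; quarter rest = 2; quarter = 2; half rest = 4.
Adding: 1 + 3 + 2 + 2 + 4 = 12.
12 ÷ 3 = 4 beats.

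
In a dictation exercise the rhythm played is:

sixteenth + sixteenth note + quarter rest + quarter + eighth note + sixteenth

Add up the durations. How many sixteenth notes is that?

Convert each value to sixteenth notes: sixteenth = 1; sixteenth note = 1; quarter rest = 4; quarter = 4; eighth note = 2; sixteenth = 1.
Altogether 1 + 1 + 4 + 4 + 2 + 1 = 13 sixteenth notes.

13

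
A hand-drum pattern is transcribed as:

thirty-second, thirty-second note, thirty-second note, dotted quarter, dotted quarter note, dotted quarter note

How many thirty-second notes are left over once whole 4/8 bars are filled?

One bar of 4/8 = 16 thirty-second notes.
Working in thirty-second notes: thirty-second = 1; thirty-second note = 1; thirty-second note = 1; dotted quarter = 12; dotted quarter note = 12; dotted quarter note = 12.
Total: 1 + 1 + 1 + 12 + 12 + 12 = 39.
39 ÷ 16 = 2 complete bars with 7 thirty-second notes remaining.

7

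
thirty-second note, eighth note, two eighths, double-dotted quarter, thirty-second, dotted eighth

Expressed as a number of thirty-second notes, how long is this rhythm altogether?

34

Working in thirty-second notes: thirty-second note = 1; eighth note = 4; eighth = 4; eighth = 4; double-dotted quarter = 14; thirty-second = 1; dotted eighth = 6.
Total: 1 + 4 + 4 + 4 + 14 + 1 + 6 = 34 thirty-second notes.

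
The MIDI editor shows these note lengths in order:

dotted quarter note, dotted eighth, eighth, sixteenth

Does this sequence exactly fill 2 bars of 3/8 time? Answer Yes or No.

Yes

One bar of 3/8 = 6 sixteenth notes, so 2 bars = 12.
Working in sixteenth notes: dotted quarter note = 6; dotted eighth = 3; eighth = 2; sixteenth = 1.
Altogether 6 + 3 + 2 + 1 = 12.
12 equals 12, so the answer is Yes.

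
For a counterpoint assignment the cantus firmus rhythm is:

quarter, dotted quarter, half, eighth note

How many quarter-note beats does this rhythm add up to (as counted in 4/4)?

5

One quarter-note beat = 2 eighth notes.
Convert each value to eighth notes: quarter = 2; dotted quarter = 3; half = 4; eighth note = 1.
Total: 2 + 3 + 4 + 1 = 10.
10 ÷ 2 = 5 beats.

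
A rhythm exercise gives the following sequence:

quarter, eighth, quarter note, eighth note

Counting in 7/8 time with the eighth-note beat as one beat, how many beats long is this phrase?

One eighth-note beat = 2 sixteenth notes.
Each duration in sixteenth notes: quarter = 4; eighth = 2; quarter note = 4; eighth note = 2.
Altogether 4 + 2 + 4 + 2 = 12.
12 ÷ 2 = 6 beats.

6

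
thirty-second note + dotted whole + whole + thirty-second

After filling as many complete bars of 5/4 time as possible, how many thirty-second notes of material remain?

2

One bar of 5/4 = 40 thirty-second notes.
Each duration in thirty-second notes: thirty-second note = 1; dotted whole = 48; whole = 32; thirty-second = 1.
Adding: 1 + 48 + 32 + 1 = 82.
82 ÷ 40 = 2 complete bars with 2 thirty-second notes remaining.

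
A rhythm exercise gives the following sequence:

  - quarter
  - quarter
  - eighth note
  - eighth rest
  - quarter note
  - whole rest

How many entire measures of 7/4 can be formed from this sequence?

1

One bar of 7/4 = 14 eighth notes.
Express everything in eighth notes: quarter = 2; quarter = 2; eighth note = 1; eighth rest = 1; quarter note = 2; whole rest = 8.
Altogether 2 + 2 + 1 + 1 + 2 + 8 = 16.
16 ÷ 14 = 1 complete bar with 2 left over.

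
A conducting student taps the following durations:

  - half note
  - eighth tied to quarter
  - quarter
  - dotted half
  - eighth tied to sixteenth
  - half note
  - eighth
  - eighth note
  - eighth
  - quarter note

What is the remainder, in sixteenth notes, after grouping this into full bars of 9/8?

15

One bar of 9/8 = 18 sixteenth notes.
Convert each value to sixteenth notes: half note = 8; eighth tied to quarter (eighth + quarter) = 6; quarter = 4; dotted half = 12; eighth tied to sixteenth (eighth + sixteenth) = 3; half note = 8; eighth = 2; eighth note = 2; eighth = 2; quarter note = 4.
Adding: 8 + 6 + 4 + 12 + 3 + 8 + 2 + 2 + 2 + 4 = 51.
51 ÷ 18 = 2 complete bars with 15 sixteenth notes remaining.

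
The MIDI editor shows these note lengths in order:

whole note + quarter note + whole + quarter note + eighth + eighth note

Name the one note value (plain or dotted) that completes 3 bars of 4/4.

quarter note

3 bars of 4/4 = 24 eighth notes.
Express everything in eighth notes: whole note = 8; quarter note = 2; whole = 8; quarter note = 2; eighth = 1; eighth note = 1.
Total: 8 + 2 + 8 + 2 + 1 + 1 = 22.
Remaining: 24 − 22 = 2 eighth notes, which is a quarter note.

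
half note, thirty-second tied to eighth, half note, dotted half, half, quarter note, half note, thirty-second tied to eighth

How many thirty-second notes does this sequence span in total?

106

Convert each value to thirty-second notes: half note = 16; thirty-second tied to eighth (thirty-second + eighth) = 5; half note = 16; dotted half = 24; half = 16; quarter note = 8; half note = 16; thirty-second tied to eighth (thirty-second + eighth) = 5.
Altogether 16 + 5 + 16 + 24 + 16 + 8 + 16 + 5 = 106 thirty-second notes.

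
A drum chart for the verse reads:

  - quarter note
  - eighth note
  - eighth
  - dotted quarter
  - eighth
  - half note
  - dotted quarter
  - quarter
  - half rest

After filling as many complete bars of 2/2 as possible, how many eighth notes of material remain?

5

One bar of 2/2 = 8 eighth notes.
Working in eighth notes: quarter note = 2; eighth note = 1; eighth = 1; dotted quarter = 3; eighth = 1; half note = 4; dotted quarter = 3; quarter = 2; half rest = 4.
Sum: 2 + 1 + 1 + 3 + 1 + 4 + 3 + 2 + 4 = 21.
21 ÷ 8 = 2 complete bars with 5 eighth notes remaining.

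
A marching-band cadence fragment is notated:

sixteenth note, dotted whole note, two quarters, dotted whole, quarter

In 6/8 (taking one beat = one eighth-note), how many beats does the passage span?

30.5

One eighth-note beat = 2 sixteenth notes.
Working in sixteenth notes: sixteenth note = 1; dotted whole note = 24; quarter = 4; quarter = 4; dotted whole = 24; quarter = 4.
Altogether 1 + 24 + 4 + 4 + 24 + 4 = 61.
61 ÷ 2 = 30.5 beats.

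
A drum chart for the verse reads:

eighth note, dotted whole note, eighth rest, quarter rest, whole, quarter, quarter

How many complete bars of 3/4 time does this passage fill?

4

One bar of 3/4 = 6 eighth notes.
Convert each value to eighth notes: eighth note = 1; dotted whole note = 12; eighth rest = 1; quarter rest = 2; whole = 8; quarter = 2; quarter = 2.
Altogether 1 + 12 + 1 + 2 + 8 + 2 + 2 = 28.
28 ÷ 6 = 4 complete bars with 4 left over.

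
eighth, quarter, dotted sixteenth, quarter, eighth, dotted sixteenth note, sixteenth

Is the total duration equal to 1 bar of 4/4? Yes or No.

One bar of 4/4 = 32 thirty-second notes.
In thirty-second notes: eighth = 4; quarter = 8; dotted sixteenth = 3; quarter = 8; eighth = 4; dotted sixteenth note = 3; sixteenth = 2.
Total: 4 + 8 + 3 + 8 + 4 + 3 + 2 = 32.
32 equals 32, so the answer is Yes.

Yes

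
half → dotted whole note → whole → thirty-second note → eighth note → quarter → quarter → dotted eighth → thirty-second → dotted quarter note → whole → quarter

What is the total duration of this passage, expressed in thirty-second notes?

Convert each value to thirty-second notes: half = 16; dotted whole note = 48; whole = 32; thirty-second note = 1; eighth note = 4; quarter = 8; quarter = 8; dotted eighth = 6; thirty-second = 1; dotted quarter note = 12; whole = 32; quarter = 8.
Total: 16 + 48 + 32 + 1 + 4 + 8 + 8 + 6 + 1 + 12 + 32 + 8 = 176 thirty-second notes.

176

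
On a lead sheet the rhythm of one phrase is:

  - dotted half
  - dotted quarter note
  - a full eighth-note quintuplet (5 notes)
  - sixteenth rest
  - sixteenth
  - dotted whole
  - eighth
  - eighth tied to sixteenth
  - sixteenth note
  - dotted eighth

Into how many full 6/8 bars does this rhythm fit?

One bar of 6/8 = 12 sixteenth notes.
Convert each value to sixteenth notes: dotted half = 12; dotted quarter note = 6; a full eighth-note quintuplet (5 notes) (five quintuplet eighths span one half) = 8; sixteenth rest = 1; sixteenth = 1; dotted whole = 24; eighth = 2; eighth tied to sixteenth (eighth + sixteenth) = 3; sixteenth note = 1; dotted eighth = 3.
Total: 12 + 6 + 8 + 1 + 1 + 24 + 2 + 3 + 1 + 3 = 61.
61 ÷ 12 = 5 complete bars with 1 left over.

5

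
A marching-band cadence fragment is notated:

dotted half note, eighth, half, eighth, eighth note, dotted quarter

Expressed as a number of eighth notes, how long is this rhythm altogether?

Each duration in eighth notes: dotted half note = 6; eighth = 1; half = 4; eighth = 1; eighth note = 1; dotted quarter = 3.
Altogether 6 + 1 + 4 + 1 + 1 + 3 = 16 eighth notes.

16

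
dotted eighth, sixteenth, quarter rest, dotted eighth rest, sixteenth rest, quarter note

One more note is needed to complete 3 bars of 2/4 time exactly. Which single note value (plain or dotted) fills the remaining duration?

3 bars of 2/4 = 24 sixteenth notes.
Working in sixteenth notes: dotted eighth = 3; sixteenth = 1; quarter rest = 4; dotted eighth rest = 3; sixteenth rest = 1; quarter note = 4.
Altogether 3 + 1 + 4 + 3 + 1 + 4 = 16.
Remaining: 24 − 16 = 8 sixteenth notes, which is a half note.

half note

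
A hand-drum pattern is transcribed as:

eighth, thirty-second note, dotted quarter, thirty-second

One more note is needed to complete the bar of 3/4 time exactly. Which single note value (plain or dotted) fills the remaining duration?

The bar of 3/4 = 24 thirty-second notes.
Convert each value to thirty-second notes: eighth = 4; thirty-second note = 1; dotted quarter = 12; thirty-second = 1.
Total: 4 + 1 + 12 + 1 = 18.
Remaining: 24 − 18 = 6 thirty-second notes, which is a dotted eighth note.

dotted eighth note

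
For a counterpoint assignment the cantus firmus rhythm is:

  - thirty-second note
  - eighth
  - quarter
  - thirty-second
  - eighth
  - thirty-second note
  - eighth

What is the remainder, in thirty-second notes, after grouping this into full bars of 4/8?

One bar of 4/8 = 16 thirty-second notes.
Working in thirty-second notes: thirty-second note = 1; eighth = 4; quarter = 8; thirty-second = 1; eighth = 4; thirty-second note = 1; eighth = 4.
Total: 1 + 4 + 8 + 1 + 4 + 1 + 4 = 23.
23 ÷ 16 = 1 complete bar with 7 thirty-second notes remaining.

7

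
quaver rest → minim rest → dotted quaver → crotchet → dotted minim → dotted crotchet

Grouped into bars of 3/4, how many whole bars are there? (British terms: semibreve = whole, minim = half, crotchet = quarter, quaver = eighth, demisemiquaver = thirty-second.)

2

One bar of 3/4 = 12 sixteenth notes.
Each duration in sixteenth notes: quaver rest = 2; minim rest = 8; dotted quaver = 3; crotchet = 4; dotted minim = 12; dotted crotchet = 6.
Adding: 2 + 8 + 3 + 4 + 12 + 6 = 35.
35 ÷ 12 = 2 complete bars with 11 left over.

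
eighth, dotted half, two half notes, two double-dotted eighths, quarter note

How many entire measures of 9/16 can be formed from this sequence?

One bar of 9/16 = 18 thirty-second notes.
Working in thirty-second notes: eighth = 4; dotted half = 24; half note = 16; half note = 16; double-dotted eighth = 7; double-dotted eighth = 7; quarter note = 8.
Adding: 4 + 24 + 16 + 16 + 7 + 7 + 8 = 82.
82 ÷ 18 = 4 complete bars with 10 left over.

4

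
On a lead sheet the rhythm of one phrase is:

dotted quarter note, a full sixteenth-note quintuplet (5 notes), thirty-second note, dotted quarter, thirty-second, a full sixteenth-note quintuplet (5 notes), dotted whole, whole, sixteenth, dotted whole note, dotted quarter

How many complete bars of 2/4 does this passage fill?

11

One bar of 2/4 = 16 thirty-second notes.
Each duration in thirty-second notes: dotted quarter note = 12; a full sixteenth-note quintuplet (5 notes) (five quintuplet sixteenths span one quarter) = 8; thirty-second note = 1; dotted quarter = 12; thirty-second = 1; a full sixteenth-note quintuplet (5 notes) (five quintuplet sixteenths span one quarter) = 8; dotted whole = 48; whole = 32; sixteenth = 2; dotted whole note = 48; dotted quarter = 12.
Adding: 12 + 8 + 1 + 12 + 1 + 8 + 48 + 32 + 2 + 48 + 12 = 184.
184 ÷ 16 = 11 complete bars with 8 left over.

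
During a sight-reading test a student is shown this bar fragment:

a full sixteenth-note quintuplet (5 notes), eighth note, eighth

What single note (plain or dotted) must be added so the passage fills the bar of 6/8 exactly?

quarter note

The bar of 6/8 = 6 eighth notes.
In eighth notes: a full sixteenth-note quintuplet (5 notes) (five quintuplet sixteenths span one quarter) = 2; eighth note = 1; eighth = 1.
Altogether 2 + 1 + 1 = 4.
Remaining: 6 − 4 = 2 eighth notes, which is a quarter note.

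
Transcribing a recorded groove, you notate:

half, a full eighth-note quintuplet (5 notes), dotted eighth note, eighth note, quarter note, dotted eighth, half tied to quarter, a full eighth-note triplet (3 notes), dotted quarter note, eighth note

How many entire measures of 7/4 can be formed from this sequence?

1

One bar of 7/4 = 28 sixteenth notes.
Express everything in sixteenth notes: half = 8; a full eighth-note quintuplet (5 notes) (five quintuplet eighths span one half) = 8; dotted eighth note = 3; eighth note = 2; quarter note = 4; dotted eighth = 3; half tied to quarter (half + quarter) = 12; a full eighth-note triplet (3 notes) (three triplet eighths span one quarter) = 4; dotted quarter note = 6; eighth note = 2.
Adding: 8 + 8 + 3 + 2 + 4 + 3 + 12 + 4 + 6 + 2 = 52.
52 ÷ 28 = 1 complete bar with 24 left over.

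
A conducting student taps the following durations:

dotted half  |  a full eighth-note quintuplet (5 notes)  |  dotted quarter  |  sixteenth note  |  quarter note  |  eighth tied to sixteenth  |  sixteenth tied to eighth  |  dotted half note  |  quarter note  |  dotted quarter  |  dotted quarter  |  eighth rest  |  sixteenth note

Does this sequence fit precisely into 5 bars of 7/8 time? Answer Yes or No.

No

One bar of 7/8 = 14 sixteenth notes, so 5 bars = 70.
In sixteenth notes: dotted half = 12; a full eighth-note quintuplet (5 notes) (five quintuplet eighths span one half) = 8; dotted quarter = 6; sixteenth note = 1; quarter note = 4; eighth tied to sixteenth (eighth + sixteenth) = 3; sixteenth tied to eighth (sixteenth + eighth) = 3; dotted half note = 12; quarter note = 4; dotted quarter = 6; dotted quarter = 6; eighth rest = 2; sixteenth note = 1.
Sum: 12 + 8 + 6 + 1 + 4 + 3 + 3 + 12 + 4 + 6 + 6 + 2 + 1 = 68.
68 falls short of 70, so the answer is No.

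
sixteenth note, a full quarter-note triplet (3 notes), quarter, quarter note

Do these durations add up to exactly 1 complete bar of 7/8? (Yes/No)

One bar of 7/8 = 14 sixteenth notes.
Convert each value to sixteenth notes: sixteenth note = 1; a full quarter-note triplet (3 notes) (three triplet quarters span one half) = 8; quarter = 4; quarter note = 4.
Adding: 1 + 8 + 4 + 4 = 17.
17 exceeds 14, so the answer is No.

No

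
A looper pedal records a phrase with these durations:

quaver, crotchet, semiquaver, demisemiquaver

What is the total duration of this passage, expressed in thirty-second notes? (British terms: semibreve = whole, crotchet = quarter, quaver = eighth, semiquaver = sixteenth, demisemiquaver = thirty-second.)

15

Express everything in thirty-second notes: quaver = 4; crotchet = 8; semiquaver = 2; demisemiquaver = 1.
Adding: 4 + 8 + 2 + 1 = 15 thirty-second notes.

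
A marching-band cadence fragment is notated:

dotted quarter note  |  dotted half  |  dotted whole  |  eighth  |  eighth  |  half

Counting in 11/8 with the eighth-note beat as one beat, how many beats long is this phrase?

One eighth-note beat = 2 sixteenth notes.
Each duration in sixteenth notes: dotted quarter note = 6; dotted half = 12; dotted whole = 24; eighth = 2; eighth = 2; half = 8.
Adding: 6 + 12 + 24 + 2 + 2 + 8 = 54.
54 ÷ 2 = 27 beats.

27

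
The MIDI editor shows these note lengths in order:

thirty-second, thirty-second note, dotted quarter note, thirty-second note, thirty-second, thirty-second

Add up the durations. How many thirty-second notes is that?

17

Working in thirty-second notes: thirty-second = 1; thirty-second note = 1; dotted quarter note = 12; thirty-second note = 1; thirty-second = 1; thirty-second = 1.
Altogether 1 + 1 + 12 + 1 + 1 + 1 = 17 thirty-second notes.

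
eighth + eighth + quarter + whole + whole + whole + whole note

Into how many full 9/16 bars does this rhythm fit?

One bar of 9/16 = 9 sixteenth notes.
Convert each value to sixteenth notes: eighth = 2; eighth = 2; quarter = 4; whole = 16; whole = 16; whole = 16; whole note = 16.
Altogether 2 + 2 + 4 + 16 + 16 + 16 + 16 = 72.
72 ÷ 9 = 8 complete bars with 0 left over.

8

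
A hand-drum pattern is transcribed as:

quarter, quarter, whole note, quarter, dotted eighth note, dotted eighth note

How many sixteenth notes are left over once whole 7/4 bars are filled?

One bar of 7/4 = 28 sixteenth notes.
Working in sixteenth notes: quarter = 4; quarter = 4; whole note = 16; quarter = 4; dotted eighth note = 3; dotted eighth note = 3.
Sum: 4 + 4 + 16 + 4 + 3 + 3 = 34.
34 ÷ 28 = 1 complete bar with 6 sixteenth notes remaining.

6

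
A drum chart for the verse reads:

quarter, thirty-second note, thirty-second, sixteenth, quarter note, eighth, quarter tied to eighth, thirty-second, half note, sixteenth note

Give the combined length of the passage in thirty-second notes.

55

In thirty-second notes: quarter = 8; thirty-second note = 1; thirty-second = 1; sixteenth = 2; quarter note = 8; eighth = 4; quarter tied to eighth (quarter + eighth) = 12; thirty-second = 1; half note = 16; sixteenth note = 2.
Adding: 8 + 1 + 1 + 2 + 8 + 4 + 12 + 1 + 16 + 2 = 55 thirty-second notes.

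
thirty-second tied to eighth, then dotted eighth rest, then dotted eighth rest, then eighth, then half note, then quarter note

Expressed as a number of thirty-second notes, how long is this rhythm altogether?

Each duration in thirty-second notes: thirty-second tied to eighth (thirty-second + eighth) = 5; dotted eighth rest = 6; dotted eighth rest = 6; eighth = 4; half note = 16; quarter note = 8.
Sum: 5 + 6 + 6 + 4 + 16 + 8 = 45 thirty-second notes.

45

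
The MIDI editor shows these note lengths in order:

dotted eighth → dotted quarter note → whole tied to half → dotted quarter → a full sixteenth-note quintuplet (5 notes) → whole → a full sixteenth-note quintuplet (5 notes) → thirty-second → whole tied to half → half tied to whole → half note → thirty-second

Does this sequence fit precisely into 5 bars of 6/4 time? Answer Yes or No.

One bar of 6/4 = 48 thirty-second notes, so 5 bars = 240.
Working in thirty-second notes: dotted eighth = 6; dotted quarter note = 12; whole tied to half (whole + half) = 48; dotted quarter = 12; a full sixteenth-note quintuplet (5 notes) (five quintuplet sixteenths span one quarter) = 8; whole = 32; a full sixteenth-note quintuplet (5 notes) (five quintuplet sixteenths span one quarter) = 8; thirty-second = 1; whole tied to half (whole + half) = 48; half tied to whole (half + whole) = 48; half note = 16; thirty-second = 1.
Total: 6 + 12 + 48 + 12 + 8 + 32 + 8 + 1 + 48 + 48 + 16 + 1 = 240.
240 equals 240, so the answer is Yes.

Yes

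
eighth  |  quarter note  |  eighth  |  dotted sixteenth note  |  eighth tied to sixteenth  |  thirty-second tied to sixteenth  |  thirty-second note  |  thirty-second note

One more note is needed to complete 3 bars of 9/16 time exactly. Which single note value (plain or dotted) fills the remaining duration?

dotted half note

3 bars of 9/16 = 54 thirty-second notes.
Each duration in thirty-second notes: eighth = 4; quarter note = 8; eighth = 4; dotted sixteenth note = 3; eighth tied to sixteenth (eighth + sixteenth) = 6; thirty-second tied to sixteenth (thirty-second + sixteenth) = 3; thirty-second note = 1; thirty-second note = 1.
Total: 4 + 8 + 4 + 3 + 6 + 3 + 1 + 1 = 30.
Remaining: 54 − 30 = 24 thirty-second notes, which is a dotted half note.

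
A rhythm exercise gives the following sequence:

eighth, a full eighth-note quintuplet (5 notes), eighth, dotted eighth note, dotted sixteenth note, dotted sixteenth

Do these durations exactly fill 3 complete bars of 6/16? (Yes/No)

One bar of 6/16 = 12 thirty-second notes, so 3 bars = 36.
Express everything in thirty-second notes: eighth = 4; a full eighth-note quintuplet (5 notes) (five quintuplet eighths span one half) = 16; eighth = 4; dotted eighth note = 6; dotted sixteenth note = 3; dotted sixteenth = 3.
Adding: 4 + 16 + 4 + 6 + 3 + 3 = 36.
36 equals 36, so the answer is Yes.

Yes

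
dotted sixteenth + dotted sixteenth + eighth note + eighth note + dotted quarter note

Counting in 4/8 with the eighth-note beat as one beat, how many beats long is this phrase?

6.5

One eighth-note beat = 4 thirty-second notes.
Working in thirty-second notes: dotted sixteenth = 3; dotted sixteenth = 3; eighth note = 4; eighth note = 4; dotted quarter note = 12.
Total: 3 + 3 + 4 + 4 + 12 = 26.
26 ÷ 4 = 6.5 beats.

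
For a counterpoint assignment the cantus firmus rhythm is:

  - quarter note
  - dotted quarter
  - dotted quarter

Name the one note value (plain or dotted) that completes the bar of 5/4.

quarter note

The bar of 5/4 = 10 eighth notes.
Express everything in eighth notes: quarter note = 2; dotted quarter = 3; dotted quarter = 3.
Total: 2 + 3 + 3 = 8.
Remaining: 10 − 8 = 2 eighth notes, which is a quarter note.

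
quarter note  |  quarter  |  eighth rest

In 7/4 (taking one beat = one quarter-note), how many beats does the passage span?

One quarter-note beat = 2 eighth notes.
In eighth notes: quarter note = 2; quarter = 2; eighth rest = 1.
Total: 2 + 2 + 1 = 5.
5 ÷ 2 = 2.5 beats.

2.5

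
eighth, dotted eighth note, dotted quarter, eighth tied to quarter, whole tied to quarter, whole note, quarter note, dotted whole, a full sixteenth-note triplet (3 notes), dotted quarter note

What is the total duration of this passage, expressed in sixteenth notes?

Working in sixteenth notes: eighth = 2; dotted eighth note = 3; dotted quarter = 6; eighth tied to quarter (eighth + quarter) = 6; whole tied to quarter (whole + quarter) = 20; whole note = 16; quarter note = 4; dotted whole = 24; a full sixteenth-note triplet (3 notes) (three triplet sixteenths span one eighth) = 2; dotted quarter note = 6.
Total: 2 + 3 + 6 + 6 + 20 + 16 + 4 + 24 + 2 + 6 = 89 sixteenth notes.

89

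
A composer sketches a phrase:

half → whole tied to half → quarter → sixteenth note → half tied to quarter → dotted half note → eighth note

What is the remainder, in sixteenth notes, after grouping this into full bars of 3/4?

One bar of 3/4 = 12 sixteenth notes.
Convert each value to sixteenth notes: half = 8; whole tied to half (whole + half) = 24; quarter = 4; sixteenth note = 1; half tied to quarter (half + quarter) = 12; dotted half note = 12; eighth note = 2.
Adding: 8 + 24 + 4 + 1 + 12 + 12 + 2 = 63.
63 ÷ 12 = 5 complete bars with 3 sixteenth notes remaining.

3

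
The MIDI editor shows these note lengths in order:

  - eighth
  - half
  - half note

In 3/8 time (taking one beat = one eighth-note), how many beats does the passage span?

9

One eighth-note beat = 2 sixteenth notes.
Working in sixteenth notes: eighth = 2; half = 8; half note = 8.
Total: 2 + 8 + 8 = 18.
18 ÷ 2 = 9 beats.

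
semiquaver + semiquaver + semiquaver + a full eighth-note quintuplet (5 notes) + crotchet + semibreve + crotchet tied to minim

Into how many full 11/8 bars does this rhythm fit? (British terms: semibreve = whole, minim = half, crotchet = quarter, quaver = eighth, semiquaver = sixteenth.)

1

One bar of 11/8 = 22 sixteenth notes.
Convert each value to sixteenth notes: semiquaver = 1; semiquaver = 1; semiquaver = 1; a full eighth-note quintuplet (5 notes) (five quintuplet eighths span one half) = 8; crotchet = 4; semibreve = 16; crotchet tied to minim (crotchet + minim) = 12.
Adding: 1 + 1 + 1 + 8 + 4 + 16 + 12 = 43.
43 ÷ 22 = 1 complete bar with 21 left over.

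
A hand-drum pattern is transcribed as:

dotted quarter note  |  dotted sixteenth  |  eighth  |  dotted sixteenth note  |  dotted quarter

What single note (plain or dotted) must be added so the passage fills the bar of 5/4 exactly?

The bar of 5/4 = 40 thirty-second notes.
Each duration in thirty-second notes: dotted quarter note = 12; dotted sixteenth = 3; eighth = 4; dotted sixteenth note = 3; dotted quarter = 12.
Total: 12 + 3 + 4 + 3 + 12 = 34.
Remaining: 40 − 34 = 6 thirty-second notes, which is a dotted eighth note.

dotted eighth note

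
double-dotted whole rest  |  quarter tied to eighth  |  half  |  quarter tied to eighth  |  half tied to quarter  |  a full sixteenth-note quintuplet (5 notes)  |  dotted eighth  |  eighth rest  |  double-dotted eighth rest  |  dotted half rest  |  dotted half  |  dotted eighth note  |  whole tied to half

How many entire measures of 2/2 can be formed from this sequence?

7

One bar of 2/2 = 32 thirty-second notes.
Working in thirty-second notes: double-dotted whole rest = 56; quarter tied to eighth (quarter + eighth) = 12; half = 16; quarter tied to eighth (quarter + eighth) = 12; half tied to quarter (half + quarter) = 24; a full sixteenth-note quintuplet (5 notes) (five quintuplet sixteenths span one quarter) = 8; dotted eighth = 6; eighth rest = 4; double-dotted eighth rest = 7; dotted half rest = 24; dotted half = 24; dotted eighth note = 6; whole tied to half (whole + half) = 48.
Sum: 56 + 12 + 16 + 12 + 24 + 8 + 6 + 4 + 7 + 24 + 24 + 6 + 48 = 247.
247 ÷ 32 = 7 complete bars with 23 left over.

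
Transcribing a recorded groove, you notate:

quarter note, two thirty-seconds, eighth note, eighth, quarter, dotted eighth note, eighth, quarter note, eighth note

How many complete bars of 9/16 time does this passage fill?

One bar of 9/16 = 18 thirty-second notes.
In thirty-second notes: quarter note = 8; thirty-second = 1; thirty-second = 1; eighth note = 4; eighth = 4; quarter = 8; dotted eighth note = 6; eighth = 4; quarter note = 8; eighth note = 4.
Altogether 8 + 1 + 1 + 4 + 4 + 8 + 6 + 4 + 8 + 4 = 48.
48 ÷ 18 = 2 complete bars with 12 left over.

2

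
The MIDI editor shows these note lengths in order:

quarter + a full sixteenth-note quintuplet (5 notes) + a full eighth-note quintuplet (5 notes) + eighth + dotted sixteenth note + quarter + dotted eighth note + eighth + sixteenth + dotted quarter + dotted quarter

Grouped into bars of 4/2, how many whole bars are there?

1

One bar of 4/2 = 64 thirty-second notes.
Express everything in thirty-second notes: quarter = 8; a full sixteenth-note quintuplet (5 notes) (five quintuplet sixteenths span one quarter) = 8; a full eighth-note quintuplet (5 notes) (five quintuplet eighths span one half) = 16; eighth = 4; dotted sixteenth note = 3; quarter = 8; dotted eighth note = 6; eighth = 4; sixteenth = 2; dotted quarter = 12; dotted quarter = 12.
Adding: 8 + 8 + 16 + 4 + 3 + 8 + 6 + 4 + 2 + 12 + 12 = 83.
83 ÷ 64 = 1 complete bar with 19 left over.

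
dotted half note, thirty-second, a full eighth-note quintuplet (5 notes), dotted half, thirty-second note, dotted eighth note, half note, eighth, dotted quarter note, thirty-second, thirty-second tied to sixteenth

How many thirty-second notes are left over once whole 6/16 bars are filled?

One bar of 6/16 = 12 thirty-second notes.
Each duration in thirty-second notes: dotted half note = 24; thirty-second = 1; a full eighth-note quintuplet (5 notes) (five quintuplet eighths span one half) = 16; dotted half = 24; thirty-second note = 1; dotted eighth note = 6; half note = 16; eighth = 4; dotted quarter note = 12; thirty-second = 1; thirty-second tied to sixteenth (thirty-second + sixteenth) = 3.
Altogether 24 + 1 + 16 + 24 + 1 + 6 + 16 + 4 + 12 + 1 + 3 = 108.
108 ÷ 12 = 9 complete bars with 0 thirty-second notes remaining.

0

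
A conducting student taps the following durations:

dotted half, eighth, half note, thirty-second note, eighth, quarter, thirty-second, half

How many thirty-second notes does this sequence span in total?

Working in thirty-second notes: dotted half = 24; eighth = 4; half note = 16; thirty-second note = 1; eighth = 4; quarter = 8; thirty-second = 1; half = 16.
Total: 24 + 4 + 16 + 1 + 4 + 8 + 1 + 16 = 74 thirty-second notes.

74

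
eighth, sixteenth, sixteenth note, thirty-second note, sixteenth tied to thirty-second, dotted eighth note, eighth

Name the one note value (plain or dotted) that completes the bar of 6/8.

sixteenth note

The bar of 6/8 = 24 thirty-second notes.
Express everything in thirty-second notes: eighth = 4; sixteenth = 2; sixteenth note = 2; thirty-second note = 1; sixteenth tied to thirty-second (sixteenth + thirty-second) = 3; dotted eighth note = 6; eighth = 4.
Altogether 4 + 2 + 2 + 1 + 3 + 6 + 4 = 22.
Remaining: 24 − 22 = 2 thirty-second notes, which is a sixteenth note.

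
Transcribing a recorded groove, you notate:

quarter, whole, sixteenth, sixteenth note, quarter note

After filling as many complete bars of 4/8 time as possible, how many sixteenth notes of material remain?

One bar of 4/8 = 8 sixteenth notes.
Express everything in sixteenth notes: quarter = 4; whole = 16; sixteenth = 1; sixteenth note = 1; quarter note = 4.
Altogether 4 + 16 + 1 + 1 + 4 = 26.
26 ÷ 8 = 3 complete bars with 2 sixteenth notes remaining.

2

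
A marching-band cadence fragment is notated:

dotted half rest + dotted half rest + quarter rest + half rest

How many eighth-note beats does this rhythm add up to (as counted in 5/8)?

One eighth-note beat = 2 sixteenth notes.
Express everything in sixteenth notes: dotted half rest = 12; dotted half rest = 12; quarter rest = 4; half rest = 8.
Total: 12 + 12 + 4 + 8 = 36.
36 ÷ 2 = 18 beats.

18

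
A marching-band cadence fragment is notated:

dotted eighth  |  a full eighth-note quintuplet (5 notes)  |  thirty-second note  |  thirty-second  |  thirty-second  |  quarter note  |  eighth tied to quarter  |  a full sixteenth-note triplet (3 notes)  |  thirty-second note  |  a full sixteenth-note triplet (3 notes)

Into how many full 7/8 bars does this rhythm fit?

One bar of 7/8 = 28 thirty-second notes.
Working in thirty-second notes: dotted eighth = 6; a full eighth-note quintuplet (5 notes) (five quintuplet eighths span one half) = 16; thirty-second note = 1; thirty-second = 1; thirty-second = 1; quarter note = 8; eighth tied to quarter (eighth + quarter) = 12; a full sixteenth-note triplet (3 notes) (three triplet sixteenths span one eighth) = 4; thirty-second note = 1; a full sixteenth-note triplet (3 notes) (three triplet sixteenths span one eighth) = 4.
Total: 6 + 16 + 1 + 1 + 1 + 8 + 12 + 4 + 1 + 4 = 54.
54 ÷ 28 = 1 complete bar with 26 left over.

1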